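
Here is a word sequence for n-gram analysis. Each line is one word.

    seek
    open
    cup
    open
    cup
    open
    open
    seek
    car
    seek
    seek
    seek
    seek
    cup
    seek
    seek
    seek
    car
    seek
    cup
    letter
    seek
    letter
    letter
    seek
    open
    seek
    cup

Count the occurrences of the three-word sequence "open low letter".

Scanning the 26 overlapping trigram windows for "open low letter":
  (none found)

0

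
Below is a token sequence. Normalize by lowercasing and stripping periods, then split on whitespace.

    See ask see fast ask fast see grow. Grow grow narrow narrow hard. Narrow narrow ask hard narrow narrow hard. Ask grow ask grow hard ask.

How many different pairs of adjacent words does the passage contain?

26 tokens → 25 bigram windows in total.
Repeated bigrams (each contributes count−1 duplicates):
  narrow narrow: 3
  ask grow: 2
  grow grow: 2
  hard ask: 2
  hard narrow: 2
  narrow hard: 2
7 duplicate windows → 25 − 7 = 18 distinct.

18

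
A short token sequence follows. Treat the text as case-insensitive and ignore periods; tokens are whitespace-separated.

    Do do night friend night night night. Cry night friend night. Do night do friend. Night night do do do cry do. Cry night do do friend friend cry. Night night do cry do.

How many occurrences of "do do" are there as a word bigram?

4

Scanning the 33 overlapping bigram windows for "do do":
  position 1–2: do do
  position 18–19: do do
  position 19–20: do do
  position 25–26: do do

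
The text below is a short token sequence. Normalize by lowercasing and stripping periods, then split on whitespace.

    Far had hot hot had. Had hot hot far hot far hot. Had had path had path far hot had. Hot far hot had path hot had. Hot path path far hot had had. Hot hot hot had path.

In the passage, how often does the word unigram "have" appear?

Scanning the 39 tokens for "have":
  (none found)

0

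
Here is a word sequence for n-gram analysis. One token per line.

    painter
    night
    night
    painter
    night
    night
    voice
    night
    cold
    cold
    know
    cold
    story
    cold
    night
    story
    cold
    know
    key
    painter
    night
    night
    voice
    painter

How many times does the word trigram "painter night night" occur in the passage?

Scanning the 22 overlapping trigram windows for "painter night night":
  position 1–3: painter night night
  position 4–6: painter night night
  position 20–22: painter night night

3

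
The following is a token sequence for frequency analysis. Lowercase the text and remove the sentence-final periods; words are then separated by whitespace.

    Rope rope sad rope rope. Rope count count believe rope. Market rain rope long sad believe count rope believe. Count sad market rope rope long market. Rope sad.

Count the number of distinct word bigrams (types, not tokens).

20

28 tokens → 27 bigram windows in total.
Repeated bigrams (each contributes count−1 duplicates):
  rope rope: 4
  believe count: 2
  market rope: 2
  rope long: 2
  rope sad: 2
7 duplicate windows → 27 − 7 = 20 distinct.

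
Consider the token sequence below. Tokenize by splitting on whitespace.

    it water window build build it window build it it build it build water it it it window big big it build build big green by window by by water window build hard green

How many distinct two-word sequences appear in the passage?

34 tokens → 33 bigram windows in total.
Repeated bigrams (each contributes count−1 duplicates):
  build it: 3
  it build: 3
  it it: 3
  window build: 3
  build build: 2
  it window: 2
  water window: 2
11 duplicate windows → 33 − 11 = 22 distinct.

22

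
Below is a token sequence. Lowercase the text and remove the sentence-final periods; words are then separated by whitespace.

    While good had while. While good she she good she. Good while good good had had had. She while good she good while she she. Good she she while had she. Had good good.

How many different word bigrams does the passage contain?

16

34 tokens → 33 bigram windows in total.
Repeated bigrams (each contributes count−1 duplicates):
  good she: 4
  she good: 4
  while good: 4
  she she: 3
  good good: 2
  good had: 2
  good while: 2
  had had: 2
  … (2 more repeated)
17 duplicate windows → 33 − 17 = 16 distinct.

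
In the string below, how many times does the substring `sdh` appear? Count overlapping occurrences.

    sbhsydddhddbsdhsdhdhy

Sliding a length-3 window over the 21 characters (19 positions):
  position 13–15: sdh
  position 16–18: sdh

2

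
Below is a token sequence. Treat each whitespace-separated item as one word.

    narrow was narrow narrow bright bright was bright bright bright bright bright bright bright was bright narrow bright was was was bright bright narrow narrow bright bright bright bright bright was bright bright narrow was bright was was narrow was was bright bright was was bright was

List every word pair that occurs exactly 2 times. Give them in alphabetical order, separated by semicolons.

narrow narrow; was narrow

Bigram counts meeting the condition (exactly 2 times):
  narrow narrow: 2
  was narrow: 2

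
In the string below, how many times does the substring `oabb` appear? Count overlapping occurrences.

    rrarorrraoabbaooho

1

Sliding a length-4 window over the 18 characters (15 positions):
  position 10–13: oabb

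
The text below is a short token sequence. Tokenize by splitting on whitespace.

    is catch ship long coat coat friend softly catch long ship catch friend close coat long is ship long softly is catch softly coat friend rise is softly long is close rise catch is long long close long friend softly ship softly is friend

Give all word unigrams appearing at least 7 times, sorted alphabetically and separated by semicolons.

is; long

Unigram counts meeting the condition (at least 7 times):
  is: 7
  long: 8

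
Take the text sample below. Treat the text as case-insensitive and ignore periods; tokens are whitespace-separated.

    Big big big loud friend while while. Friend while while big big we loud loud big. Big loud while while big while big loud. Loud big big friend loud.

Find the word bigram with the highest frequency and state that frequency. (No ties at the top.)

"big big", 5 times

Bigram frequencies (highest first):
  big big: 5
  big loud: 3
  while while: 3
  while big: 3
  friend while: 2
  loud loud: 2
  … (9 more, each ≤ 2)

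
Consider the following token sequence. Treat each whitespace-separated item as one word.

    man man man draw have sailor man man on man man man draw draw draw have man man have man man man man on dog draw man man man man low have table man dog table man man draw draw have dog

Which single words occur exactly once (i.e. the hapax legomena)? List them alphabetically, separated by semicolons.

low; sailor

Unigram counts meeting the condition (exactly once (i.e. the hapax legomena)):
  low: 1
  sailor: 1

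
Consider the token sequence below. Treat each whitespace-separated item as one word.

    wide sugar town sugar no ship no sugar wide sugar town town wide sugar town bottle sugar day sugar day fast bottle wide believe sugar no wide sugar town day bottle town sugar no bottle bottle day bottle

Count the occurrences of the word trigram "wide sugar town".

4

Scanning the 36 overlapping trigram windows for "wide sugar town":
  position 1–3: wide sugar town
  position 9–11: wide sugar town
  position 13–15: wide sugar town
  position 27–29: wide sugar town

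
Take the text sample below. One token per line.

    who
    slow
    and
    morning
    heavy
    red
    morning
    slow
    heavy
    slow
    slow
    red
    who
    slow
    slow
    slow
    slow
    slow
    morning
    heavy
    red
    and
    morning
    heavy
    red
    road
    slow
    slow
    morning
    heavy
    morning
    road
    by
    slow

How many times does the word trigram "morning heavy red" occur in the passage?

Scanning the 32 overlapping trigram windows for "morning heavy red":
  position 4–6: morning heavy red
  position 19–21: morning heavy red
  position 23–25: morning heavy red

3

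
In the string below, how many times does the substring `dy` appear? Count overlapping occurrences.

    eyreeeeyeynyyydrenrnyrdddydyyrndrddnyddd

2

Sliding a length-2 window over the 40 characters (39 positions):
  position 25–26: dy
  position 27–28: dy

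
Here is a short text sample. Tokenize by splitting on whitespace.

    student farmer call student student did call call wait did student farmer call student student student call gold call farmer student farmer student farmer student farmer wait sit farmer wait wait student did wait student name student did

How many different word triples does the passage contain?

38 tokens → 36 trigram windows in total.
Repeated trigrams (each contributes count−1 duplicates):
  farmer student farmer: 3
  call student student: 2
  farmer call student: 2
  student farmer call: 2
  student farmer student: 2
6 duplicate windows → 36 − 6 = 30 distinct.

30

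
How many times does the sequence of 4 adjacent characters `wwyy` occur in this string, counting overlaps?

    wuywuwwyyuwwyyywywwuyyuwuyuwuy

Sliding a length-4 window over the 30 characters (27 positions):
  position 6–9: wwyy
  position 11–14: wwyy

2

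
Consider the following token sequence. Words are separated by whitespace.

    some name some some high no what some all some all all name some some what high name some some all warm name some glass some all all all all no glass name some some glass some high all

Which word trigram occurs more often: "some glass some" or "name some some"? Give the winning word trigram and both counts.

"some glass some": 2 occurrences
"name some some": 4 occurrences

"name some some" (4 vs 2)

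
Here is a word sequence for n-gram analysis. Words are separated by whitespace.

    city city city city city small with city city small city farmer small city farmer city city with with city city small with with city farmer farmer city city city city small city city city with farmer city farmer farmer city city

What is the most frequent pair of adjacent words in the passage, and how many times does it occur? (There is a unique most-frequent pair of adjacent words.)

"city city", 13 times

Bigram frequencies (highest first):
  city city: 13
  city small: 4
  city farmer: 4
  farmer city: 4
  with city: 3
  small city: 3
  … (6 more, each ≤ 2)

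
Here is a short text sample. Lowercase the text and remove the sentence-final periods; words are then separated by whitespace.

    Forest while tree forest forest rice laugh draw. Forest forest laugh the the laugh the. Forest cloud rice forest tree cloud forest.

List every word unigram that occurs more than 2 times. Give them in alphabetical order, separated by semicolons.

Unigram counts meeting the condition (more than 2 times):
  forest: 8
  laugh: 3
  the: 3

forest; laugh; the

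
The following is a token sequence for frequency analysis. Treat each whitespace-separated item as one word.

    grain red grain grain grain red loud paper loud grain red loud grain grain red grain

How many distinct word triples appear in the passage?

16 tokens → 14 trigram windows in total.
Repeated trigrams (each contributes count−1 duplicates):
  grain grain red: 2
  grain red grain: 2
  grain red loud: 2
3 duplicate windows → 14 − 3 = 11 distinct.

11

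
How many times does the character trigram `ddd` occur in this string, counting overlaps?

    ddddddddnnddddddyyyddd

11

Sliding a length-3 window over the 22 characters (20 positions):
  position 1–3: ddd
  position 2–4: ddd
  position 3–5: ddd
  position 4–6: ddd
  position 5–7: ddd
  position 6–8: ddd
  position 11–13: ddd
  position 12–14: ddd
  position 13–15: ddd
  position 14–16: ddd
  … (1 more)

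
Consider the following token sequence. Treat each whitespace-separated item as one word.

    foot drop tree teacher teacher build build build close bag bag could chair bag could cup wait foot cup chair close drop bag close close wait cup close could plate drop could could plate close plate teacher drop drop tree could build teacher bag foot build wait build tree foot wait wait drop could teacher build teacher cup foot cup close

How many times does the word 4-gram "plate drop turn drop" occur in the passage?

Scanning the 58 overlapping 4-gram windows for "plate drop turn drop":
  (none found)

0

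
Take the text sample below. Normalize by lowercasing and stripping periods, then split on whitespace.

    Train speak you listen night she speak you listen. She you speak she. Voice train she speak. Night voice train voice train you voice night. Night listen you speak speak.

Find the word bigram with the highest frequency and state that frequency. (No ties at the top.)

Bigram frequencies (highest first):
  voice train: 3
  speak you: 2
  you listen: 2
  she speak: 2
  you speak: 2
  train speak: 1
  … (17 more, each ≤ 1)

"voice train", 3 times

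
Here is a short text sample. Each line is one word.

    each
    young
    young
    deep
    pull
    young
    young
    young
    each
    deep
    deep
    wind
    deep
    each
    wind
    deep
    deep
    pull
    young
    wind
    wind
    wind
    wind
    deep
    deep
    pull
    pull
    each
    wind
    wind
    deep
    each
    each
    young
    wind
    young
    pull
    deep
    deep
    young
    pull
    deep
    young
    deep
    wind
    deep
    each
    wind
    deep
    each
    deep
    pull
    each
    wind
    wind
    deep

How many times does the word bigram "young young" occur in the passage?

3

Scanning the 55 overlapping bigram windows for "young young":
  position 2–3: young young
  position 6–7: young young
  position 7–8: young young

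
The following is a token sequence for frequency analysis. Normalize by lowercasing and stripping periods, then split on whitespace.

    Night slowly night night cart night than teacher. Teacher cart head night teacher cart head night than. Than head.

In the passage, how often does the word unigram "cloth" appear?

0

Scanning the 19 tokens for "cloth":
  (none found)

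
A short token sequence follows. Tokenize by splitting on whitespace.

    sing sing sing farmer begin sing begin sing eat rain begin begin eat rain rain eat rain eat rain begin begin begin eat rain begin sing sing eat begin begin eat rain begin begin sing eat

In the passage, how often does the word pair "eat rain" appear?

6

Scanning the 35 overlapping bigram windows for "eat rain":
  position 9–10: eat rain
  position 13–14: eat rain
  position 16–17: eat rain
  position 18–19: eat rain
  position 23–24: eat rain
  position 31–32: eat rain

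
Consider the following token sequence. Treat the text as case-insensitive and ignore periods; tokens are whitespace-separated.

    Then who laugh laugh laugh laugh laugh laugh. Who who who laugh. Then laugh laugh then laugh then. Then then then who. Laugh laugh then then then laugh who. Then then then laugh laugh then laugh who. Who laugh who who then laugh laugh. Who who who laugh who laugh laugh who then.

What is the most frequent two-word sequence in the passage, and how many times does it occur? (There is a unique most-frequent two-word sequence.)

Bigram frequencies (highest first):
  laugh laugh: 10
  laugh who: 7
  then then: 7
  who laugh: 6
  who who: 6
  then laugh: 6
  … (3 more, each ≤ 5)

"laugh laugh", 10 times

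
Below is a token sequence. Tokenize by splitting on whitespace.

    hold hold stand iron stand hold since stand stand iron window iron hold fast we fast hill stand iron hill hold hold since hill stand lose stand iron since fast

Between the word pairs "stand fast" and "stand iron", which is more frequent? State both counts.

"stand iron" (4 vs 0)

"stand fast": 0 occurrences
"stand iron": 4 occurrences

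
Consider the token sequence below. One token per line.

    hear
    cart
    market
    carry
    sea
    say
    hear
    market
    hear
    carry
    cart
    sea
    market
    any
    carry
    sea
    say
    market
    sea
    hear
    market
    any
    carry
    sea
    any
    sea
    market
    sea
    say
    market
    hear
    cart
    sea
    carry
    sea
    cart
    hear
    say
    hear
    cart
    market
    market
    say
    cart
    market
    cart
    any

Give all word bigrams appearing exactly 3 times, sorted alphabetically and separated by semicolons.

Bigram counts meeting the condition (exactly 3 times):
  cart market: 3
  hear cart: 3
  sea say: 3

cart market; hear cart; sea say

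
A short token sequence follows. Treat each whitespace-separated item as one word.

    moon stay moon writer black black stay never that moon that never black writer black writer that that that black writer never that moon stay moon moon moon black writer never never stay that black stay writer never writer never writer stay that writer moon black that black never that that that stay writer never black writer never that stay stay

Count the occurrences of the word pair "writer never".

6

Scanning the 60 overlapping bigram windows for "writer never":
  position 21–22: writer never
  position 30–31: writer never
  position 37–38: writer never
  position 39–40: writer never
  position 54–55: writer never
  position 57–58: writer never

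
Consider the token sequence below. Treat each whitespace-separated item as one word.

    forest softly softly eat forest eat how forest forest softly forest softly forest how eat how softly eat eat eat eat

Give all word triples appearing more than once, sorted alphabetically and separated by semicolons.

eat eat eat; forest softly forest

Trigram counts meeting the condition (more than once):
  eat eat eat: 2
  forest softly forest: 2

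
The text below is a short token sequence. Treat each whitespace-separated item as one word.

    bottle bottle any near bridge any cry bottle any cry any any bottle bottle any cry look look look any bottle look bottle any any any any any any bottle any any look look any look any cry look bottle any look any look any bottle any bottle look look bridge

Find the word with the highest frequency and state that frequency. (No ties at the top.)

Unigram frequencies (highest first):
  any: 21
  look: 12
  bottle: 11
  cry: 4
  bridge: 2
  near: 1

"any", 21 times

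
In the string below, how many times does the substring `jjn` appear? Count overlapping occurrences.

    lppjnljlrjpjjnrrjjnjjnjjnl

4

Sliding a length-3 window over the 26 characters (24 positions):
  position 12–14: jjn
  position 17–19: jjn
  position 20–22: jjn
  position 23–25: jjn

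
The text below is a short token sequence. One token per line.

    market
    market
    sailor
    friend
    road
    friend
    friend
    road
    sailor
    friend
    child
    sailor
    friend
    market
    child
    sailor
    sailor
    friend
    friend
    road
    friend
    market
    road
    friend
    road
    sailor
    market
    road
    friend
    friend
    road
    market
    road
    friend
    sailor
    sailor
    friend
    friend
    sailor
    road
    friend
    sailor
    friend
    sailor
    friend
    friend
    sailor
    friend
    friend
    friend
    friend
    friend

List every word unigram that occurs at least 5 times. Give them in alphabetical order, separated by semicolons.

Unigram counts meeting the condition (at least 5 times):
  friend: 23
  market: 6
  road: 9
  sailor: 12

friend; market; road; sailor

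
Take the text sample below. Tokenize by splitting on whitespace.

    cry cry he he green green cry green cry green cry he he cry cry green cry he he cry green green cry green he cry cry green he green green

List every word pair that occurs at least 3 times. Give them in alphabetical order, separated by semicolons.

cry cry; cry green; cry he; green cry; green green; he cry; he he

Bigram counts meeting the condition (at least 3 times):
  cry cry: 3
  cry green: 6
  cry he: 3
  green cry: 5
  green green: 3
  he cry: 3
  he he: 3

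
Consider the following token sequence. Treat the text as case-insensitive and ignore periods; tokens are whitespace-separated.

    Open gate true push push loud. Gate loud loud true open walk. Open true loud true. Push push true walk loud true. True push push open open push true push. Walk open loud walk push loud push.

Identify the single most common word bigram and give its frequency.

"true push", 4 times

Bigram frequencies (highest first):
  true push: 4
  push push: 3
  loud true: 3
  push loud: 2
  walk open: 2
  push true: 2
  … (20 more, each ≤ 1)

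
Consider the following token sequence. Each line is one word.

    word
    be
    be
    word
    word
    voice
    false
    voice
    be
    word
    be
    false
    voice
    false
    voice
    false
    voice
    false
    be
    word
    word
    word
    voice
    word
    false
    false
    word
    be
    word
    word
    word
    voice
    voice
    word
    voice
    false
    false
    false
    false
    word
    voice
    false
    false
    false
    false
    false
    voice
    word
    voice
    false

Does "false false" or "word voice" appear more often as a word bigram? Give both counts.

"false false" (8 vs 6)

"false false": 8 occurrences
"word voice": 6 occurrences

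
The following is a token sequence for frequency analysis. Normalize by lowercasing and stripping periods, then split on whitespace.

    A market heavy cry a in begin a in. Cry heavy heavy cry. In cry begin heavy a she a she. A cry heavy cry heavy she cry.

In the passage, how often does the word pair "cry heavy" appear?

3

Scanning the 27 overlapping bigram windows for "cry heavy":
  position 10–11: cry heavy
  position 23–24: cry heavy
  position 25–26: cry heavy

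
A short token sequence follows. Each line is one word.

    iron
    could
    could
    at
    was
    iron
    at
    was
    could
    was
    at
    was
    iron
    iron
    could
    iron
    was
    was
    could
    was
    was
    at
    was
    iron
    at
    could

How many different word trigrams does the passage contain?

26 tokens → 24 trigram windows in total.
Repeated trigrams (each contributes count−1 duplicates):
  at was iron: 3
  was at was: 2
  was could was: 2
  was iron at: 2
5 duplicate windows → 24 − 5 = 19 distinct.

19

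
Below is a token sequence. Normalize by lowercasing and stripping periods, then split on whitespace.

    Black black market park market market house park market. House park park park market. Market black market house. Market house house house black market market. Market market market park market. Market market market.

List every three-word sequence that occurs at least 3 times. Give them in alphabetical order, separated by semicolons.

Trigram counts meeting the condition (at least 3 times):
  market market market: 5
  park market market: 3

market market market; park market market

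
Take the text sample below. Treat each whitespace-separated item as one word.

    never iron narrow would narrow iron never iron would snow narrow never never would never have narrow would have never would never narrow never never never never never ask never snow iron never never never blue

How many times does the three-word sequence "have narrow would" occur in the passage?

Scanning the 34 overlapping trigram windows for "have narrow would":
  position 16–18: have narrow would

1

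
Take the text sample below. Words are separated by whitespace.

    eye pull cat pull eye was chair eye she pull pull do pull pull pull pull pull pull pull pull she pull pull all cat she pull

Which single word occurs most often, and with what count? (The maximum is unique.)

Unigram frequencies (highest first):
  pull: 15
  eye: 3
  she: 3
  cat: 2
  was: 1
  chair: 1
  … (2 more, each ≤ 1)

"pull", 15 times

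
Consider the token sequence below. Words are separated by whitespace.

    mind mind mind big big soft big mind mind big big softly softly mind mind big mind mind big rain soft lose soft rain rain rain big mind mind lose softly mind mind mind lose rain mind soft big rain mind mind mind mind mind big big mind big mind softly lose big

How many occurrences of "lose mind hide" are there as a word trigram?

0

Scanning the 51 overlapping trigram windows for "lose mind hide":
  (none found)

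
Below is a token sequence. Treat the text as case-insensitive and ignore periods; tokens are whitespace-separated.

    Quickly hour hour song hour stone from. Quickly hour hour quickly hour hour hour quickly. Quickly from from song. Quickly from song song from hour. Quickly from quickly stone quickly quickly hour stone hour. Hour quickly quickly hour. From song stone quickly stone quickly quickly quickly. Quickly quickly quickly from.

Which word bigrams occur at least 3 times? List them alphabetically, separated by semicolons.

Bigram counts meeting the condition (at least 3 times):
  from song: 3
  hour hour: 5
  hour quickly: 4
  quickly from: 4
  quickly hour: 5
  quickly quickly: 8
  stone quickly: 3

from song; hour hour; hour quickly; quickly from; quickly hour; quickly quickly; stone quickly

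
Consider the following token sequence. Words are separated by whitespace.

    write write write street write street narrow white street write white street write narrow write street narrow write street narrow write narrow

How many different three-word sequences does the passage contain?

15

22 tokens → 20 trigram windows in total.
Repeated trigrams (each contributes count−1 duplicates):
  write street narrow: 3
  narrow write street: 2
  street narrow write: 2
  white street write: 2
5 duplicate windows → 20 − 5 = 15 distinct.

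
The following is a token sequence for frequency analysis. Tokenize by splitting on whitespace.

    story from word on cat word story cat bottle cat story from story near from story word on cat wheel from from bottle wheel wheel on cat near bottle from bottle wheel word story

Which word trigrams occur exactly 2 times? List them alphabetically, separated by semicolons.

Trigram counts meeting the condition (exactly 2 times):
  from bottle wheel: 2
  word on cat: 2

from bottle wheel; word on cat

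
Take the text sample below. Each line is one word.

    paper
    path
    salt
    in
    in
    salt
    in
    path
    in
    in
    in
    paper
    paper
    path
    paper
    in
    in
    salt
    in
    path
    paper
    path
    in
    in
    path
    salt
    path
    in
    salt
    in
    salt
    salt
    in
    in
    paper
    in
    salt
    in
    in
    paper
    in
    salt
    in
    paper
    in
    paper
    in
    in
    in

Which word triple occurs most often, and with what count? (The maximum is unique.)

Trigram frequencies (highest first):
  in salt in: 5
  in paper in: 4
  salt in in: 3
  in in paper: 3
  in in salt: 2
  salt in path: 2
  … (24 more, each ≤ 2)

"in salt in", 5 times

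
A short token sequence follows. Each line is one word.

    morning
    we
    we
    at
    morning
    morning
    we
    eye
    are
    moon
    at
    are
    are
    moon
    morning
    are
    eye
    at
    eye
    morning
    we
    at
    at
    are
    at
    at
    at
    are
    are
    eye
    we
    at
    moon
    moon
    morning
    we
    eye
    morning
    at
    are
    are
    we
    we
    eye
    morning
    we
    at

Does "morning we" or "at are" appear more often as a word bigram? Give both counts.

"morning we": 5 occurrences
"at are": 4 occurrences

"morning we" (5 vs 4)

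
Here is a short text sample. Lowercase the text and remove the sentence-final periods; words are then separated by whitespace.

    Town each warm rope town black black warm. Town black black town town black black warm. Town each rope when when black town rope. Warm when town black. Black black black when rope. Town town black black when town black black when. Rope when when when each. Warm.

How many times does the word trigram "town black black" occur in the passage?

6

Scanning the 46 overlapping trigram windows for "town black black":
  position 5–7: town black black
  position 9–11: town black black
  position 13–15: town black black
  position 27–29: town black black
  position 35–37: town black black
  position 39–41: town black black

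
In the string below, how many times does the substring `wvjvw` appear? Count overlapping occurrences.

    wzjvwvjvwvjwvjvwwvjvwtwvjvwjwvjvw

5

Sliding a length-5 window over the 33 characters (29 positions):
  position 5–9: wvjvw
  position 12–16: wvjvw
  position 17–21: wvjvw
  position 23–27: wvjvw
  position 29–33: wvjvw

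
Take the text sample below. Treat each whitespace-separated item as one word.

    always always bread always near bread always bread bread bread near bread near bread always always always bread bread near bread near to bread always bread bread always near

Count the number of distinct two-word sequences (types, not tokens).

9

29 tokens → 28 bigram windows in total.
Repeated bigrams (each contributes count−1 duplicates):
  bread always: 5
  always bread: 4
  bread bread: 4
  bread near: 4
  near bread: 4
  always always: 3
  always near: 2
19 duplicate windows → 28 − 19 = 9 distinct.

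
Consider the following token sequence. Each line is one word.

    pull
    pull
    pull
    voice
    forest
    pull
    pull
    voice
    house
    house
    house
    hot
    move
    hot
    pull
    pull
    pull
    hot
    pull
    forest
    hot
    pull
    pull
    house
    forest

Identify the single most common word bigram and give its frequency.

Bigram frequencies (highest first):
  pull pull: 6
  hot pull: 3
  pull voice: 2
  house house: 2
  voice forest: 1
  forest pull: 1
  … (9 more, each ≤ 1)

"pull pull", 6 times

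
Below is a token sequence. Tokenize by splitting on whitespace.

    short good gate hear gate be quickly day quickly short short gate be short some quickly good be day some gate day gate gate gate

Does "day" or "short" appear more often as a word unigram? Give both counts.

"short" (4 vs 3)

"day": 3 occurrences
"short": 4 occurrences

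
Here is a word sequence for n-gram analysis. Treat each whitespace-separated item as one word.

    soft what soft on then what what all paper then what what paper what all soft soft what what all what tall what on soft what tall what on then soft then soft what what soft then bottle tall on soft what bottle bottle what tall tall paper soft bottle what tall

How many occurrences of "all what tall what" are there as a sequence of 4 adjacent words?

1

Scanning the 49 overlapping 4-gram windows for "all what tall what":
  position 20–23: all what tall what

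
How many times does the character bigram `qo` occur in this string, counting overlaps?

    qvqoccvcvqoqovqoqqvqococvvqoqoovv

Sliding a length-2 window over the 33 characters (32 positions):
  position 3–4: qo
  position 10–11: qo
  position 12–13: qo
  position 15–16: qo
  position 20–21: qo
  position 27–28: qo
  position 29–30: qo

7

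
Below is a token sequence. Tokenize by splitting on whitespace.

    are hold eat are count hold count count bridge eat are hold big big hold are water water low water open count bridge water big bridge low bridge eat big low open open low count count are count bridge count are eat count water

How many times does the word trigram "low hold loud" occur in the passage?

Scanning the 42 overlapping trigram windows for "low hold loud":
  (none found)

0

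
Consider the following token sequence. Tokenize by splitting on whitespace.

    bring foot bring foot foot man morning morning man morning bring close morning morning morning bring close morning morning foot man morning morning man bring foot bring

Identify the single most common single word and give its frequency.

"morning", 10 times

Unigram frequencies (highest first):
  morning: 10
  bring: 6
  foot: 5
  man: 4
  close: 2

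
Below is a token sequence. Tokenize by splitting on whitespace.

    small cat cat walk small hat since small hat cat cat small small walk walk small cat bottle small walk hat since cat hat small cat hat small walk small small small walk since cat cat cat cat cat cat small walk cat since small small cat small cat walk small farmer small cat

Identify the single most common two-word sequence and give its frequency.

Bigram frequencies (highest first):
  cat cat: 7
  small cat: 6
  small walk: 5
  walk small: 4
  small small: 4
  cat small: 3
  … (17 more, each ≤ 2)

"cat cat", 7 times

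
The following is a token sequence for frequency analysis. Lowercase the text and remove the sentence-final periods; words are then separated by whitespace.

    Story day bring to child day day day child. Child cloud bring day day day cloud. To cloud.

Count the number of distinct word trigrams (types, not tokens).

18 tokens → 16 trigram windows in total.
Repeated trigrams (each contributes count−1 duplicates):
  day day day: 2
1 duplicate windows → 16 − 1 = 15 distinct.

15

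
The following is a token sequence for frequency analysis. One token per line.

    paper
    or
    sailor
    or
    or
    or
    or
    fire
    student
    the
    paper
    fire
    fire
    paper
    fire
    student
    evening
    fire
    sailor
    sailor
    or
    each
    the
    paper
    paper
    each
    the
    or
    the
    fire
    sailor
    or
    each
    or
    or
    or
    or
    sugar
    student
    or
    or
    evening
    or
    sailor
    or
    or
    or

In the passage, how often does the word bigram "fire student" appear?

Scanning the 46 overlapping bigram windows for "fire student":
  position 8–9: fire student
  position 15–16: fire student

2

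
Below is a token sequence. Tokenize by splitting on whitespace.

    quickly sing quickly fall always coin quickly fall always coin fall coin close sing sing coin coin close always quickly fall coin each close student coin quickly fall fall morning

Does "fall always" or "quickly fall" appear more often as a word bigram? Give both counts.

"quickly fall" (4 vs 2)

"fall always": 2 occurrences
"quickly fall": 4 occurrences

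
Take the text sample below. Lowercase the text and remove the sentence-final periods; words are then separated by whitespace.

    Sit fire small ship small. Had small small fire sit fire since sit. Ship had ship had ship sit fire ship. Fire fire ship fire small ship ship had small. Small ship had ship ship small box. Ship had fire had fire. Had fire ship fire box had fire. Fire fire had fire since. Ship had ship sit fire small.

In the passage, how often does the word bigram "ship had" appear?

6

Scanning the 59 overlapping bigram windows for "ship had":
  position 14–15: ship had
  position 16–17: ship had
  position 28–29: ship had
  position 32–33: ship had
  position 38–39: ship had
  position 55–56: ship had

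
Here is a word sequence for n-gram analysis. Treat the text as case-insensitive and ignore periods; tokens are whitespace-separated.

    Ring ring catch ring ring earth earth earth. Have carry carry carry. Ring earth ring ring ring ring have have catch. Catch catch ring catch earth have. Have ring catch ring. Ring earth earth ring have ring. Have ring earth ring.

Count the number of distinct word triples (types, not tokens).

41 tokens → 39 trigram windows in total.
Repeated trigrams (each contributes count−1 duplicates):
  catch ring ring: 2
  ring catch ring: 2
  ring earth earth: 2
  ring earth ring: 2
  ring have ring: 2
  ring ring earth: 2
  ring ring ring: 2
7 duplicate windows → 39 − 7 = 32 distinct.

32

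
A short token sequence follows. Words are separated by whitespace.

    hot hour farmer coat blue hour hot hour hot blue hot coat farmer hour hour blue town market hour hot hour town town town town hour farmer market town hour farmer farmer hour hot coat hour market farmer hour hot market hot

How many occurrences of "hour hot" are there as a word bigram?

Scanning the 41 overlapping bigram windows for "hour hot":
  position 6–7: hour hot
  position 8–9: hour hot
  position 19–20: hour hot
  position 33–34: hour hot
  position 39–40: hour hot

5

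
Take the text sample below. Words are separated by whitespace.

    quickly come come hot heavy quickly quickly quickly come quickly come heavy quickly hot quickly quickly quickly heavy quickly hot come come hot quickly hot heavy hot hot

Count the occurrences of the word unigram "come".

6

Scanning the 28 tokens for "come":
  position 2: come
  position 3: come
  position 9: come
  position 11: come
  position 21: come
  position 22: come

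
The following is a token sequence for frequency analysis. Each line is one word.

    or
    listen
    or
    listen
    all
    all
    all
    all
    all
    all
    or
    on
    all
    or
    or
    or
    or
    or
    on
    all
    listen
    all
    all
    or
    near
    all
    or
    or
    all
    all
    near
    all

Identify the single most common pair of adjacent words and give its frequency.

Bigram frequencies (highest first):
  all all: 7
  or or: 5
  all or: 4
  or listen: 2
  listen all: 2
  or on: 2
  … (7 more, each ≤ 2)

"all all", 7 times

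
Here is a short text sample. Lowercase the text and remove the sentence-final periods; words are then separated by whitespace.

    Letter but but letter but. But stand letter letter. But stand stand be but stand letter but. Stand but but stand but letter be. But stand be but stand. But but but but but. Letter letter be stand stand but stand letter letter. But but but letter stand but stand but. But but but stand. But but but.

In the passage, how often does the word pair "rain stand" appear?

0

Scanning the 57 overlapping bigram windows for "rain stand":
  (none found)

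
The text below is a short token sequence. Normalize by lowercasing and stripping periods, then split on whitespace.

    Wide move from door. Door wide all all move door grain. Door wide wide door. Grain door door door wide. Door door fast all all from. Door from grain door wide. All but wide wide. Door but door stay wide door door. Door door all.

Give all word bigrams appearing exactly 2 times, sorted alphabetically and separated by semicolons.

all all; door grain; from door; wide all; wide wide

Bigram counts meeting the condition (exactly 2 times):
  all all: 2
  door grain: 2
  from door: 2
  wide all: 2
  wide wide: 2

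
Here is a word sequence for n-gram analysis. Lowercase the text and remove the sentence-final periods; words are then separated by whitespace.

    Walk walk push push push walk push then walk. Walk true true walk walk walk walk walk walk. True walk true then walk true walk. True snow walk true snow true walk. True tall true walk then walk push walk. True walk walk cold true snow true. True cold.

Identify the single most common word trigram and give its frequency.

Trigram frequencies (highest first):
  walk walk walk: 4
  walk true walk: 3
  true walk true: 3
  walk walk true: 2
  true walk walk: 2
  walk true snow: 2
  … (30 more, each ≤ 2)

"walk walk walk", 4 times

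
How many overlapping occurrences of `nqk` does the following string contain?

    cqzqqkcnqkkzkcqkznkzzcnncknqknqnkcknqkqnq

3

Sliding a length-3 window over the 41 characters (39 positions):
  position 8–10: nqk
  position 27–29: nqk
  position 36–38: nqk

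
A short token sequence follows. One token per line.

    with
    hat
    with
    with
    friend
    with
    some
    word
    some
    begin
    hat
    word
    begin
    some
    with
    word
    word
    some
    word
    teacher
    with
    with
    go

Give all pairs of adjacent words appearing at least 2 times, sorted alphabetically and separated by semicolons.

Bigram counts meeting the condition (at least 2 times):
  some word: 2
  with with: 2
  word some: 2

some word; with with; word some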